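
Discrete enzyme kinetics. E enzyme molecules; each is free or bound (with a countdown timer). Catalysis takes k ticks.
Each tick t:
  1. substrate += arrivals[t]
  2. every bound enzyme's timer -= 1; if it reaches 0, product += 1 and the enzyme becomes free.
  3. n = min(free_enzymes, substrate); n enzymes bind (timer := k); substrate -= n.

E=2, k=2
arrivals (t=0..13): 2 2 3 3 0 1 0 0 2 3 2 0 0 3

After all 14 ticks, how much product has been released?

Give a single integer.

Answer: 12

Derivation:
t=0: arr=2 -> substrate=0 bound=2 product=0
t=1: arr=2 -> substrate=2 bound=2 product=0
t=2: arr=3 -> substrate=3 bound=2 product=2
t=3: arr=3 -> substrate=6 bound=2 product=2
t=4: arr=0 -> substrate=4 bound=2 product=4
t=5: arr=1 -> substrate=5 bound=2 product=4
t=6: arr=0 -> substrate=3 bound=2 product=6
t=7: arr=0 -> substrate=3 bound=2 product=6
t=8: arr=2 -> substrate=3 bound=2 product=8
t=9: arr=3 -> substrate=6 bound=2 product=8
t=10: arr=2 -> substrate=6 bound=2 product=10
t=11: arr=0 -> substrate=6 bound=2 product=10
t=12: arr=0 -> substrate=4 bound=2 product=12
t=13: arr=3 -> substrate=7 bound=2 product=12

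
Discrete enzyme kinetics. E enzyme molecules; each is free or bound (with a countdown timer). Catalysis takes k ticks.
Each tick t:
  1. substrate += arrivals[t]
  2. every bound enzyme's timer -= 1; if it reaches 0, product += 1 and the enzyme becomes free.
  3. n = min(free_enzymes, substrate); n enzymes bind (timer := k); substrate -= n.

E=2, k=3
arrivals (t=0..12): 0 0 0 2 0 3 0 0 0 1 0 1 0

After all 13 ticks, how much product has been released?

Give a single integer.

Answer: 6

Derivation:
t=0: arr=0 -> substrate=0 bound=0 product=0
t=1: arr=0 -> substrate=0 bound=0 product=0
t=2: arr=0 -> substrate=0 bound=0 product=0
t=3: arr=2 -> substrate=0 bound=2 product=0
t=4: arr=0 -> substrate=0 bound=2 product=0
t=5: arr=3 -> substrate=3 bound=2 product=0
t=6: arr=0 -> substrate=1 bound=2 product=2
t=7: arr=0 -> substrate=1 bound=2 product=2
t=8: arr=0 -> substrate=1 bound=2 product=2
t=9: arr=1 -> substrate=0 bound=2 product=4
t=10: arr=0 -> substrate=0 bound=2 product=4
t=11: arr=1 -> substrate=1 bound=2 product=4
t=12: arr=0 -> substrate=0 bound=1 product=6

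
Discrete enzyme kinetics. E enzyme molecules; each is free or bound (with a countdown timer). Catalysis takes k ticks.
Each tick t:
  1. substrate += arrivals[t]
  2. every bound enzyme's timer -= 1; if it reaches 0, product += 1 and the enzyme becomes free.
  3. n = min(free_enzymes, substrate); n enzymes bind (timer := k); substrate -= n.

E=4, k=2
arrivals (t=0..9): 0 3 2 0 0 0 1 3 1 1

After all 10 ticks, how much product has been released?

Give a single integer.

t=0: arr=0 -> substrate=0 bound=0 product=0
t=1: arr=3 -> substrate=0 bound=3 product=0
t=2: arr=2 -> substrate=1 bound=4 product=0
t=3: arr=0 -> substrate=0 bound=2 product=3
t=4: arr=0 -> substrate=0 bound=1 product=4
t=5: arr=0 -> substrate=0 bound=0 product=5
t=6: arr=1 -> substrate=0 bound=1 product=5
t=7: arr=3 -> substrate=0 bound=4 product=5
t=8: arr=1 -> substrate=0 bound=4 product=6
t=9: arr=1 -> substrate=0 bound=2 product=9

Answer: 9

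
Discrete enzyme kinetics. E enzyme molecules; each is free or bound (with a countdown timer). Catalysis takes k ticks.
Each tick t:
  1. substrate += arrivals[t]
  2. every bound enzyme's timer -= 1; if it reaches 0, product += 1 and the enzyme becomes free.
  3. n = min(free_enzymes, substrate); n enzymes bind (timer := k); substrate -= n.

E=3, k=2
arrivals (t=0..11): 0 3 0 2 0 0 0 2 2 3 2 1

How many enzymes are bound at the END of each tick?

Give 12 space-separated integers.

Answer: 0 3 3 2 2 0 0 2 3 3 3 3

Derivation:
t=0: arr=0 -> substrate=0 bound=0 product=0
t=1: arr=3 -> substrate=0 bound=3 product=0
t=2: arr=0 -> substrate=0 bound=3 product=0
t=3: arr=2 -> substrate=0 bound=2 product=3
t=4: arr=0 -> substrate=0 bound=2 product=3
t=5: arr=0 -> substrate=0 bound=0 product=5
t=6: arr=0 -> substrate=0 bound=0 product=5
t=7: arr=2 -> substrate=0 bound=2 product=5
t=8: arr=2 -> substrate=1 bound=3 product=5
t=9: arr=3 -> substrate=2 bound=3 product=7
t=10: arr=2 -> substrate=3 bound=3 product=8
t=11: arr=1 -> substrate=2 bound=3 product=10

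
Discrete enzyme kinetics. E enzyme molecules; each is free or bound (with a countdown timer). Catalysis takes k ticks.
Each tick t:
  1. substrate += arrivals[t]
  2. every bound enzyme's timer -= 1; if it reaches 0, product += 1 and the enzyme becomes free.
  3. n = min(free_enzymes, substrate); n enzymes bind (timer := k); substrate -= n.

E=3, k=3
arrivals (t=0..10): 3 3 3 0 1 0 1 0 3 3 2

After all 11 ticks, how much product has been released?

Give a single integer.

Answer: 9

Derivation:
t=0: arr=3 -> substrate=0 bound=3 product=0
t=1: arr=3 -> substrate=3 bound=3 product=0
t=2: arr=3 -> substrate=6 bound=3 product=0
t=3: arr=0 -> substrate=3 bound=3 product=3
t=4: arr=1 -> substrate=4 bound=3 product=3
t=5: arr=0 -> substrate=4 bound=3 product=3
t=6: arr=1 -> substrate=2 bound=3 product=6
t=7: arr=0 -> substrate=2 bound=3 product=6
t=8: arr=3 -> substrate=5 bound=3 product=6
t=9: arr=3 -> substrate=5 bound=3 product=9
t=10: arr=2 -> substrate=7 bound=3 product=9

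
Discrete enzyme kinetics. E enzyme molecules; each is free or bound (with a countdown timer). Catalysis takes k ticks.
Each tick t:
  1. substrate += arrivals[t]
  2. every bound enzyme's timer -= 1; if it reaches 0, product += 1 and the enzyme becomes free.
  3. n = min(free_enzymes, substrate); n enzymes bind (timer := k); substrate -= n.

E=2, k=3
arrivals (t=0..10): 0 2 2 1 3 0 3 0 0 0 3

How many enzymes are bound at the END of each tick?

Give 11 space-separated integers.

t=0: arr=0 -> substrate=0 bound=0 product=0
t=1: arr=2 -> substrate=0 bound=2 product=0
t=2: arr=2 -> substrate=2 bound=2 product=0
t=3: arr=1 -> substrate=3 bound=2 product=0
t=4: arr=3 -> substrate=4 bound=2 product=2
t=5: arr=0 -> substrate=4 bound=2 product=2
t=6: arr=3 -> substrate=7 bound=2 product=2
t=7: arr=0 -> substrate=5 bound=2 product=4
t=8: arr=0 -> substrate=5 bound=2 product=4
t=9: arr=0 -> substrate=5 bound=2 product=4
t=10: arr=3 -> substrate=6 bound=2 product=6

Answer: 0 2 2 2 2 2 2 2 2 2 2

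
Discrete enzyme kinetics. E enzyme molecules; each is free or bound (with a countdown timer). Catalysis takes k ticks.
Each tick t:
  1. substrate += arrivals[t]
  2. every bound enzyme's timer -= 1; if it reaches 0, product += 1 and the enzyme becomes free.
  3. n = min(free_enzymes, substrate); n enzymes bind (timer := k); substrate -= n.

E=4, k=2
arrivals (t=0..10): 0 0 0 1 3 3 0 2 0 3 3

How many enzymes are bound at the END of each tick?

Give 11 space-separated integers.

Answer: 0 0 0 1 4 4 3 4 2 3 4

Derivation:
t=0: arr=0 -> substrate=0 bound=0 product=0
t=1: arr=0 -> substrate=0 bound=0 product=0
t=2: arr=0 -> substrate=0 bound=0 product=0
t=3: arr=1 -> substrate=0 bound=1 product=0
t=4: arr=3 -> substrate=0 bound=4 product=0
t=5: arr=3 -> substrate=2 bound=4 product=1
t=6: arr=0 -> substrate=0 bound=3 product=4
t=7: arr=2 -> substrate=0 bound=4 product=5
t=8: arr=0 -> substrate=0 bound=2 product=7
t=9: arr=3 -> substrate=0 bound=3 product=9
t=10: arr=3 -> substrate=2 bound=4 product=9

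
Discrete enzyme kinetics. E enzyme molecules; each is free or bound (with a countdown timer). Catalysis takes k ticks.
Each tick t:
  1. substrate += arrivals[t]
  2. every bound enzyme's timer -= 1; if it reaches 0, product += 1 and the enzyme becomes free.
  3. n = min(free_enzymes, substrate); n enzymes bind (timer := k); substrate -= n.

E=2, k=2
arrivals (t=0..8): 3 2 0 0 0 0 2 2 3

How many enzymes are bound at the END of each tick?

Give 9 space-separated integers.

t=0: arr=3 -> substrate=1 bound=2 product=0
t=1: arr=2 -> substrate=3 bound=2 product=0
t=2: arr=0 -> substrate=1 bound=2 product=2
t=3: arr=0 -> substrate=1 bound=2 product=2
t=4: arr=0 -> substrate=0 bound=1 product=4
t=5: arr=0 -> substrate=0 bound=1 product=4
t=6: arr=2 -> substrate=0 bound=2 product=5
t=7: arr=2 -> substrate=2 bound=2 product=5
t=8: arr=3 -> substrate=3 bound=2 product=7

Answer: 2 2 2 2 1 1 2 2 2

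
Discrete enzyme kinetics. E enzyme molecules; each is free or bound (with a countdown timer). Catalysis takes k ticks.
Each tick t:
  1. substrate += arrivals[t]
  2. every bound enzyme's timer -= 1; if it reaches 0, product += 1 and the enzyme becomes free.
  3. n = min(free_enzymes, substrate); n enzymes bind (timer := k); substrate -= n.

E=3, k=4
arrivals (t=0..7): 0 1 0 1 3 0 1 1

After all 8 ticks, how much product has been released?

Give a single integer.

t=0: arr=0 -> substrate=0 bound=0 product=0
t=1: arr=1 -> substrate=0 bound=1 product=0
t=2: arr=0 -> substrate=0 bound=1 product=0
t=3: arr=1 -> substrate=0 bound=2 product=0
t=4: arr=3 -> substrate=2 bound=3 product=0
t=5: arr=0 -> substrate=1 bound=3 product=1
t=6: arr=1 -> substrate=2 bound=3 product=1
t=7: arr=1 -> substrate=2 bound=3 product=2

Answer: 2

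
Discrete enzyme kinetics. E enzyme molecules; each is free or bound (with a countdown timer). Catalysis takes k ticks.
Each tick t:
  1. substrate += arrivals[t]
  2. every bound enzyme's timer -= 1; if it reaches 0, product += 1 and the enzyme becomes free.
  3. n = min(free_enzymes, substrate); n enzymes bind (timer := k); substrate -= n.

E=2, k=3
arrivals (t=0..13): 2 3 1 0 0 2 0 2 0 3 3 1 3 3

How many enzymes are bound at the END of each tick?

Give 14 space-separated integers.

Answer: 2 2 2 2 2 2 2 2 2 2 2 2 2 2

Derivation:
t=0: arr=2 -> substrate=0 bound=2 product=0
t=1: arr=3 -> substrate=3 bound=2 product=0
t=2: arr=1 -> substrate=4 bound=2 product=0
t=3: arr=0 -> substrate=2 bound=2 product=2
t=4: arr=0 -> substrate=2 bound=2 product=2
t=5: arr=2 -> substrate=4 bound=2 product=2
t=6: arr=0 -> substrate=2 bound=2 product=4
t=7: arr=2 -> substrate=4 bound=2 product=4
t=8: arr=0 -> substrate=4 bound=2 product=4
t=9: arr=3 -> substrate=5 bound=2 product=6
t=10: arr=3 -> substrate=8 bound=2 product=6
t=11: arr=1 -> substrate=9 bound=2 product=6
t=12: arr=3 -> substrate=10 bound=2 product=8
t=13: arr=3 -> substrate=13 bound=2 product=8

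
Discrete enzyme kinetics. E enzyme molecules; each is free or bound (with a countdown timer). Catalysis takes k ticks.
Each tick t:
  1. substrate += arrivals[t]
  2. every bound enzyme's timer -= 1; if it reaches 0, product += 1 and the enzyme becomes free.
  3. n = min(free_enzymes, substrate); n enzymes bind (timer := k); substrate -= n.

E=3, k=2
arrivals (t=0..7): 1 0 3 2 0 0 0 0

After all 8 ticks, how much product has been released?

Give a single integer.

Answer: 6

Derivation:
t=0: arr=1 -> substrate=0 bound=1 product=0
t=1: arr=0 -> substrate=0 bound=1 product=0
t=2: arr=3 -> substrate=0 bound=3 product=1
t=3: arr=2 -> substrate=2 bound=3 product=1
t=4: arr=0 -> substrate=0 bound=2 product=4
t=5: arr=0 -> substrate=0 bound=2 product=4
t=6: arr=0 -> substrate=0 bound=0 product=6
t=7: arr=0 -> substrate=0 bound=0 product=6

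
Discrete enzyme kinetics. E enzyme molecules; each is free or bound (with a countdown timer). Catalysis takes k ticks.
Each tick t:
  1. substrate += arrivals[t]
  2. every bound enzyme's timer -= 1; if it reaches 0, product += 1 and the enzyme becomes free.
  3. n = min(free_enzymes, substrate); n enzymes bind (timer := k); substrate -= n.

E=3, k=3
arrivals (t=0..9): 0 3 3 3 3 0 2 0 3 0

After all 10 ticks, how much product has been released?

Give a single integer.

Answer: 6

Derivation:
t=0: arr=0 -> substrate=0 bound=0 product=0
t=1: arr=3 -> substrate=0 bound=3 product=0
t=2: arr=3 -> substrate=3 bound=3 product=0
t=3: arr=3 -> substrate=6 bound=3 product=0
t=4: arr=3 -> substrate=6 bound=3 product=3
t=5: arr=0 -> substrate=6 bound=3 product=3
t=6: arr=2 -> substrate=8 bound=3 product=3
t=7: arr=0 -> substrate=5 bound=3 product=6
t=8: arr=3 -> substrate=8 bound=3 product=6
t=9: arr=0 -> substrate=8 bound=3 product=6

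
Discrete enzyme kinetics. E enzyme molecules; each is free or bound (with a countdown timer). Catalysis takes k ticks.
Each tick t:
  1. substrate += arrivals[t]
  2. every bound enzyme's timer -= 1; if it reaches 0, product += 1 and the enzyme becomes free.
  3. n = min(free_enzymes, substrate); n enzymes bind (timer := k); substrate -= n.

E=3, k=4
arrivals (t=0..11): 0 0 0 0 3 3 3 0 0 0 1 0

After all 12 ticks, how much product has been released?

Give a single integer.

t=0: arr=0 -> substrate=0 bound=0 product=0
t=1: arr=0 -> substrate=0 bound=0 product=0
t=2: arr=0 -> substrate=0 bound=0 product=0
t=3: arr=0 -> substrate=0 bound=0 product=0
t=4: arr=3 -> substrate=0 bound=3 product=0
t=5: arr=3 -> substrate=3 bound=3 product=0
t=6: arr=3 -> substrate=6 bound=3 product=0
t=7: arr=0 -> substrate=6 bound=3 product=0
t=8: arr=0 -> substrate=3 bound=3 product=3
t=9: arr=0 -> substrate=3 bound=3 product=3
t=10: arr=1 -> substrate=4 bound=3 product=3
t=11: arr=0 -> substrate=4 bound=3 product=3

Answer: 3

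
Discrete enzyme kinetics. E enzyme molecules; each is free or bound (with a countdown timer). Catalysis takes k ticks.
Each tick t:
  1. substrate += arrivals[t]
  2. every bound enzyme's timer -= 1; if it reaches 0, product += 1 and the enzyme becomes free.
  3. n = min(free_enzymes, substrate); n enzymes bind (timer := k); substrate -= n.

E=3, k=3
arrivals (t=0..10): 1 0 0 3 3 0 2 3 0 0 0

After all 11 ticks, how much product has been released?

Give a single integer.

t=0: arr=1 -> substrate=0 bound=1 product=0
t=1: arr=0 -> substrate=0 bound=1 product=0
t=2: arr=0 -> substrate=0 bound=1 product=0
t=3: arr=3 -> substrate=0 bound=3 product=1
t=4: arr=3 -> substrate=3 bound=3 product=1
t=5: arr=0 -> substrate=3 bound=3 product=1
t=6: arr=2 -> substrate=2 bound=3 product=4
t=7: arr=3 -> substrate=5 bound=3 product=4
t=8: arr=0 -> substrate=5 bound=3 product=4
t=9: arr=0 -> substrate=2 bound=3 product=7
t=10: arr=0 -> substrate=2 bound=3 product=7

Answer: 7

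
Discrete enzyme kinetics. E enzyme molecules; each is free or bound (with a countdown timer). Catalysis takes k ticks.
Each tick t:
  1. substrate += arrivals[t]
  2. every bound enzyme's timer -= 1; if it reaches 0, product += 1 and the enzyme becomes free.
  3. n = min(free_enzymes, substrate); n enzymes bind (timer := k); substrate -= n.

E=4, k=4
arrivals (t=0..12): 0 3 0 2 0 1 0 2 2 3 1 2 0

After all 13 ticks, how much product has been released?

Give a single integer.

Answer: 8

Derivation:
t=0: arr=0 -> substrate=0 bound=0 product=0
t=1: arr=3 -> substrate=0 bound=3 product=0
t=2: arr=0 -> substrate=0 bound=3 product=0
t=3: arr=2 -> substrate=1 bound=4 product=0
t=4: arr=0 -> substrate=1 bound=4 product=0
t=5: arr=1 -> substrate=0 bound=3 product=3
t=6: arr=0 -> substrate=0 bound=3 product=3
t=7: arr=2 -> substrate=0 bound=4 product=4
t=8: arr=2 -> substrate=2 bound=4 product=4
t=9: arr=3 -> substrate=3 bound=4 product=6
t=10: arr=1 -> substrate=4 bound=4 product=6
t=11: arr=2 -> substrate=4 bound=4 product=8
t=12: arr=0 -> substrate=4 bound=4 product=8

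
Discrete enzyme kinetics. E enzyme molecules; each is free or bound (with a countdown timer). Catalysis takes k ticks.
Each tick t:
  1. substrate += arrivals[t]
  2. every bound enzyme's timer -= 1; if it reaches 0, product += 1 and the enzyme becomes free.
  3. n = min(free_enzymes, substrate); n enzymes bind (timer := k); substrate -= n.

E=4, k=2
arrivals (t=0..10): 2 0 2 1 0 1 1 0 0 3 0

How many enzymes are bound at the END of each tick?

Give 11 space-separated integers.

t=0: arr=2 -> substrate=0 bound=2 product=0
t=1: arr=0 -> substrate=0 bound=2 product=0
t=2: arr=2 -> substrate=0 bound=2 product=2
t=3: arr=1 -> substrate=0 bound=3 product=2
t=4: arr=0 -> substrate=0 bound=1 product=4
t=5: arr=1 -> substrate=0 bound=1 product=5
t=6: arr=1 -> substrate=0 bound=2 product=5
t=7: arr=0 -> substrate=0 bound=1 product=6
t=8: arr=0 -> substrate=0 bound=0 product=7
t=9: arr=3 -> substrate=0 bound=3 product=7
t=10: arr=0 -> substrate=0 bound=3 product=7

Answer: 2 2 2 3 1 1 2 1 0 3 3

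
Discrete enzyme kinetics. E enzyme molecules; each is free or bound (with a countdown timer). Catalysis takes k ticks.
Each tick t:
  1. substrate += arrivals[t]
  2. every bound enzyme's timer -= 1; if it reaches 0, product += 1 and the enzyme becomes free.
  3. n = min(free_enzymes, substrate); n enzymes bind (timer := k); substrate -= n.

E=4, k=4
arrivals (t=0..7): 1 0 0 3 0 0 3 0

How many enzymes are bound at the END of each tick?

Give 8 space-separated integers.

t=0: arr=1 -> substrate=0 bound=1 product=0
t=1: arr=0 -> substrate=0 bound=1 product=0
t=2: arr=0 -> substrate=0 bound=1 product=0
t=3: arr=3 -> substrate=0 bound=4 product=0
t=4: arr=0 -> substrate=0 bound=3 product=1
t=5: arr=0 -> substrate=0 bound=3 product=1
t=6: arr=3 -> substrate=2 bound=4 product=1
t=7: arr=0 -> substrate=0 bound=3 product=4

Answer: 1 1 1 4 3 3 4 3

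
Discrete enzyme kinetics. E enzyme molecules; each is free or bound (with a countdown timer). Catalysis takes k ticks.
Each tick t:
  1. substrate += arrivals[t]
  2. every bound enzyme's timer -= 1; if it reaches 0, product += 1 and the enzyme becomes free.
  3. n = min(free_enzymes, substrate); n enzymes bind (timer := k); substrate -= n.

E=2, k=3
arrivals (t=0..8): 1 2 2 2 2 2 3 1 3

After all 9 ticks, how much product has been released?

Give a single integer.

t=0: arr=1 -> substrate=0 bound=1 product=0
t=1: arr=2 -> substrate=1 bound=2 product=0
t=2: arr=2 -> substrate=3 bound=2 product=0
t=3: arr=2 -> substrate=4 bound=2 product=1
t=4: arr=2 -> substrate=5 bound=2 product=2
t=5: arr=2 -> substrate=7 bound=2 product=2
t=6: arr=3 -> substrate=9 bound=2 product=3
t=7: arr=1 -> substrate=9 bound=2 product=4
t=8: arr=3 -> substrate=12 bound=2 product=4

Answer: 4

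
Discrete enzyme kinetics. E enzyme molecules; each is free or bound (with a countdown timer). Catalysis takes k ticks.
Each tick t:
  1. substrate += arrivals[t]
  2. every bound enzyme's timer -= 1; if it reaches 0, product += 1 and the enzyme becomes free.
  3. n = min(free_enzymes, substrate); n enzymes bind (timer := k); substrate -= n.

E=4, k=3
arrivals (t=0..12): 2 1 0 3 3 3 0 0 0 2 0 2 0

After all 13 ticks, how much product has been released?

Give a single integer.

Answer: 14

Derivation:
t=0: arr=2 -> substrate=0 bound=2 product=0
t=1: arr=1 -> substrate=0 bound=3 product=0
t=2: arr=0 -> substrate=0 bound=3 product=0
t=3: arr=3 -> substrate=0 bound=4 product=2
t=4: arr=3 -> substrate=2 bound=4 product=3
t=5: arr=3 -> substrate=5 bound=4 product=3
t=6: arr=0 -> substrate=2 bound=4 product=6
t=7: arr=0 -> substrate=1 bound=4 product=7
t=8: arr=0 -> substrate=1 bound=4 product=7
t=9: arr=2 -> substrate=0 bound=4 product=10
t=10: arr=0 -> substrate=0 bound=3 product=11
t=11: arr=2 -> substrate=1 bound=4 product=11
t=12: arr=0 -> substrate=0 bound=2 product=14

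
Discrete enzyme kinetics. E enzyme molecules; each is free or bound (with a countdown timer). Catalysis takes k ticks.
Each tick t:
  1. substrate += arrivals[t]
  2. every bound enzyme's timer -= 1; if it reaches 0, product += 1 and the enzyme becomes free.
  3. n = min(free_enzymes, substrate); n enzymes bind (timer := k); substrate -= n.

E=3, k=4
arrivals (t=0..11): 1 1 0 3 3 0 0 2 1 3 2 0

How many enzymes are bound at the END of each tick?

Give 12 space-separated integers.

t=0: arr=1 -> substrate=0 bound=1 product=0
t=1: arr=1 -> substrate=0 bound=2 product=0
t=2: arr=0 -> substrate=0 bound=2 product=0
t=3: arr=3 -> substrate=2 bound=3 product=0
t=4: arr=3 -> substrate=4 bound=3 product=1
t=5: arr=0 -> substrate=3 bound=3 product=2
t=6: arr=0 -> substrate=3 bound=3 product=2
t=7: arr=2 -> substrate=4 bound=3 product=3
t=8: arr=1 -> substrate=4 bound=3 product=4
t=9: arr=3 -> substrate=6 bound=3 product=5
t=10: arr=2 -> substrate=8 bound=3 product=5
t=11: arr=0 -> substrate=7 bound=3 product=6

Answer: 1 2 2 3 3 3 3 3 3 3 3 3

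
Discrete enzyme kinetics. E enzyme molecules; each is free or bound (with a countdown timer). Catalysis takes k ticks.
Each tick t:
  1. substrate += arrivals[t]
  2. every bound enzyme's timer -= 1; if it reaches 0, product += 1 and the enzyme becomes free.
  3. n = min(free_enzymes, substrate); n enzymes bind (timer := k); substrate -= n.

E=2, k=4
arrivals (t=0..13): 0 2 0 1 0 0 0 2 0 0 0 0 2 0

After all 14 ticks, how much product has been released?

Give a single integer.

Answer: 5

Derivation:
t=0: arr=0 -> substrate=0 bound=0 product=0
t=1: arr=2 -> substrate=0 bound=2 product=0
t=2: arr=0 -> substrate=0 bound=2 product=0
t=3: arr=1 -> substrate=1 bound=2 product=0
t=4: arr=0 -> substrate=1 bound=2 product=0
t=5: arr=0 -> substrate=0 bound=1 product=2
t=6: arr=0 -> substrate=0 bound=1 product=2
t=7: arr=2 -> substrate=1 bound=2 product=2
t=8: arr=0 -> substrate=1 bound=2 product=2
t=9: arr=0 -> substrate=0 bound=2 product=3
t=10: arr=0 -> substrate=0 bound=2 product=3
t=11: arr=0 -> substrate=0 bound=1 product=4
t=12: arr=2 -> substrate=1 bound=2 product=4
t=13: arr=0 -> substrate=0 bound=2 product=5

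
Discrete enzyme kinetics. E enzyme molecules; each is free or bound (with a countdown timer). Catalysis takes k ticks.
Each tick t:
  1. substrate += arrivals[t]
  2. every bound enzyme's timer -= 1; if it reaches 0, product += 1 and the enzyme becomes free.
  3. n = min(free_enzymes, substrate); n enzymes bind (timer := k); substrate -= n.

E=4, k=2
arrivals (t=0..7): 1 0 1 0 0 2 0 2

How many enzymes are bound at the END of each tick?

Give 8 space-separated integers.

t=0: arr=1 -> substrate=0 bound=1 product=0
t=1: arr=0 -> substrate=0 bound=1 product=0
t=2: arr=1 -> substrate=0 bound=1 product=1
t=3: arr=0 -> substrate=0 bound=1 product=1
t=4: arr=0 -> substrate=0 bound=0 product=2
t=5: arr=2 -> substrate=0 bound=2 product=2
t=6: arr=0 -> substrate=0 bound=2 product=2
t=7: arr=2 -> substrate=0 bound=2 product=4

Answer: 1 1 1 1 0 2 2 2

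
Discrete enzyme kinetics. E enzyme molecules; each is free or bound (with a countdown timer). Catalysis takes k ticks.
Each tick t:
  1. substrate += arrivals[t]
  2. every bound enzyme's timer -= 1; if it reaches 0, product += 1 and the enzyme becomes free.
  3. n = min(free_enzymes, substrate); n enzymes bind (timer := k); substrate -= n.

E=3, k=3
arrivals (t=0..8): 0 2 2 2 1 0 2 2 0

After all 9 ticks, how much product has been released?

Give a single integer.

Answer: 6

Derivation:
t=0: arr=0 -> substrate=0 bound=0 product=0
t=1: arr=2 -> substrate=0 bound=2 product=0
t=2: arr=2 -> substrate=1 bound=3 product=0
t=3: arr=2 -> substrate=3 bound=3 product=0
t=4: arr=1 -> substrate=2 bound=3 product=2
t=5: arr=0 -> substrate=1 bound=3 product=3
t=6: arr=2 -> substrate=3 bound=3 product=3
t=7: arr=2 -> substrate=3 bound=3 product=5
t=8: arr=0 -> substrate=2 bound=3 product=6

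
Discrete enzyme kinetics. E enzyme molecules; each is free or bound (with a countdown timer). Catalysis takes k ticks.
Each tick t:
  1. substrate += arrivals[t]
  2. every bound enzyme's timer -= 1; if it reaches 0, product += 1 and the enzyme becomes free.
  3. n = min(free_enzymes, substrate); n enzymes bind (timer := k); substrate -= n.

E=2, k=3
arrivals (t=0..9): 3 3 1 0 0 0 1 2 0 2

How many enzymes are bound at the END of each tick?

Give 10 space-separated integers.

t=0: arr=3 -> substrate=1 bound=2 product=0
t=1: arr=3 -> substrate=4 bound=2 product=0
t=2: arr=1 -> substrate=5 bound=2 product=0
t=3: arr=0 -> substrate=3 bound=2 product=2
t=4: arr=0 -> substrate=3 bound=2 product=2
t=5: arr=0 -> substrate=3 bound=2 product=2
t=6: arr=1 -> substrate=2 bound=2 product=4
t=7: arr=2 -> substrate=4 bound=2 product=4
t=8: arr=0 -> substrate=4 bound=2 product=4
t=9: arr=2 -> substrate=4 bound=2 product=6

Answer: 2 2 2 2 2 2 2 2 2 2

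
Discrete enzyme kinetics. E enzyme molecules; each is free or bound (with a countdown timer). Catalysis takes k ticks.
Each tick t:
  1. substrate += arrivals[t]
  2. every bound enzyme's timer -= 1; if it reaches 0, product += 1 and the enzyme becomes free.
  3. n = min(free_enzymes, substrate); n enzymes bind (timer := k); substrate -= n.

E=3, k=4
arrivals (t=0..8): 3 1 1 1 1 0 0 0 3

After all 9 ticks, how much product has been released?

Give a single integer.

Answer: 6

Derivation:
t=0: arr=3 -> substrate=0 bound=3 product=0
t=1: arr=1 -> substrate=1 bound=3 product=0
t=2: arr=1 -> substrate=2 bound=3 product=0
t=3: arr=1 -> substrate=3 bound=3 product=0
t=4: arr=1 -> substrate=1 bound=3 product=3
t=5: arr=0 -> substrate=1 bound=3 product=3
t=6: arr=0 -> substrate=1 bound=3 product=3
t=7: arr=0 -> substrate=1 bound=3 product=3
t=8: arr=3 -> substrate=1 bound=3 product=6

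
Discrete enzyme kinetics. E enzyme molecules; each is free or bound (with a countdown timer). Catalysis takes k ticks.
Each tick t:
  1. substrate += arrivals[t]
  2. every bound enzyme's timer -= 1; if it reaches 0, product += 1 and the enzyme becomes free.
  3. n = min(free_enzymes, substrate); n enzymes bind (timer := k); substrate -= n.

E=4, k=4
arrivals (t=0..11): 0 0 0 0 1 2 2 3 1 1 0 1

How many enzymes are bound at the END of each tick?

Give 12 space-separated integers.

Answer: 0 0 0 0 1 3 4 4 4 4 4 4

Derivation:
t=0: arr=0 -> substrate=0 bound=0 product=0
t=1: arr=0 -> substrate=0 bound=0 product=0
t=2: arr=0 -> substrate=0 bound=0 product=0
t=3: arr=0 -> substrate=0 bound=0 product=0
t=4: arr=1 -> substrate=0 bound=1 product=0
t=5: arr=2 -> substrate=0 bound=3 product=0
t=6: arr=2 -> substrate=1 bound=4 product=0
t=7: arr=3 -> substrate=4 bound=4 product=0
t=8: arr=1 -> substrate=4 bound=4 product=1
t=9: arr=1 -> substrate=3 bound=4 product=3
t=10: arr=0 -> substrate=2 bound=4 product=4
t=11: arr=1 -> substrate=3 bound=4 product=4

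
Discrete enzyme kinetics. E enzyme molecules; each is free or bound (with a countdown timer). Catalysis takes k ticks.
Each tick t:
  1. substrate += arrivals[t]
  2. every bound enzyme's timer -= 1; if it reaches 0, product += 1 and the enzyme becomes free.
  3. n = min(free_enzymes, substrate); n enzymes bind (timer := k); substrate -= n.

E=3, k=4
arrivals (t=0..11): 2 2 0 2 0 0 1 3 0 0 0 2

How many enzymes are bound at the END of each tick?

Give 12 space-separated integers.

Answer: 2 3 3 3 3 3 3 3 3 3 3 3

Derivation:
t=0: arr=2 -> substrate=0 bound=2 product=0
t=1: arr=2 -> substrate=1 bound=3 product=0
t=2: arr=0 -> substrate=1 bound=3 product=0
t=3: arr=2 -> substrate=3 bound=3 product=0
t=4: arr=0 -> substrate=1 bound=3 product=2
t=5: arr=0 -> substrate=0 bound=3 product=3
t=6: arr=1 -> substrate=1 bound=3 product=3
t=7: arr=3 -> substrate=4 bound=3 product=3
t=8: arr=0 -> substrate=2 bound=3 product=5
t=9: arr=0 -> substrate=1 bound=3 product=6
t=10: arr=0 -> substrate=1 bound=3 product=6
t=11: arr=2 -> substrate=3 bound=3 product=6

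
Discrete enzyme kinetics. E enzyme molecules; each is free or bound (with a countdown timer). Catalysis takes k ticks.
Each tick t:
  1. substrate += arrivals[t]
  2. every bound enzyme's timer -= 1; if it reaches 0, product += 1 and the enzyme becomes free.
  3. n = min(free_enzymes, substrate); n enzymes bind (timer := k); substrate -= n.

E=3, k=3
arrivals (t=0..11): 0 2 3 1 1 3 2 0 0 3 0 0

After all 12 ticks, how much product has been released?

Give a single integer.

t=0: arr=0 -> substrate=0 bound=0 product=0
t=1: arr=2 -> substrate=0 bound=2 product=0
t=2: arr=3 -> substrate=2 bound=3 product=0
t=3: arr=1 -> substrate=3 bound=3 product=0
t=4: arr=1 -> substrate=2 bound=3 product=2
t=5: arr=3 -> substrate=4 bound=3 product=3
t=6: arr=2 -> substrate=6 bound=3 product=3
t=7: arr=0 -> substrate=4 bound=3 product=5
t=8: arr=0 -> substrate=3 bound=3 product=6
t=9: arr=3 -> substrate=6 bound=3 product=6
t=10: arr=0 -> substrate=4 bound=3 product=8
t=11: arr=0 -> substrate=3 bound=3 product=9

Answer: 9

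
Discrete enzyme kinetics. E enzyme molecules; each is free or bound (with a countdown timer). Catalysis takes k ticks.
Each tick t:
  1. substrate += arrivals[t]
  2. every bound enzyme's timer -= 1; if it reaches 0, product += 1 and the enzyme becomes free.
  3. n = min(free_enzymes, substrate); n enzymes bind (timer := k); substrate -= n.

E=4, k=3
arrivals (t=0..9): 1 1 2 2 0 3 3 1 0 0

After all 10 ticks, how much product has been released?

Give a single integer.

Answer: 9

Derivation:
t=0: arr=1 -> substrate=0 bound=1 product=0
t=1: arr=1 -> substrate=0 bound=2 product=0
t=2: arr=2 -> substrate=0 bound=4 product=0
t=3: arr=2 -> substrate=1 bound=4 product=1
t=4: arr=0 -> substrate=0 bound=4 product=2
t=5: arr=3 -> substrate=1 bound=4 product=4
t=6: arr=3 -> substrate=3 bound=4 product=5
t=7: arr=1 -> substrate=3 bound=4 product=6
t=8: arr=0 -> substrate=1 bound=4 product=8
t=9: arr=0 -> substrate=0 bound=4 product=9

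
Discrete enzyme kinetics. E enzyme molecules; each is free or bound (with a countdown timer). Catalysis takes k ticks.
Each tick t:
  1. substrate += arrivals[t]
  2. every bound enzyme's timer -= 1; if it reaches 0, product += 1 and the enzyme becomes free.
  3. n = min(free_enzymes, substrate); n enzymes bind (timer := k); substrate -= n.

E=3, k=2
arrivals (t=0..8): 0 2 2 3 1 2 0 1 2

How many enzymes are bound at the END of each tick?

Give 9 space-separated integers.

t=0: arr=0 -> substrate=0 bound=0 product=0
t=1: arr=2 -> substrate=0 bound=2 product=0
t=2: arr=2 -> substrate=1 bound=3 product=0
t=3: arr=3 -> substrate=2 bound=3 product=2
t=4: arr=1 -> substrate=2 bound=3 product=3
t=5: arr=2 -> substrate=2 bound=3 product=5
t=6: arr=0 -> substrate=1 bound=3 product=6
t=7: arr=1 -> substrate=0 bound=3 product=8
t=8: arr=2 -> substrate=1 bound=3 product=9

Answer: 0 2 3 3 3 3 3 3 3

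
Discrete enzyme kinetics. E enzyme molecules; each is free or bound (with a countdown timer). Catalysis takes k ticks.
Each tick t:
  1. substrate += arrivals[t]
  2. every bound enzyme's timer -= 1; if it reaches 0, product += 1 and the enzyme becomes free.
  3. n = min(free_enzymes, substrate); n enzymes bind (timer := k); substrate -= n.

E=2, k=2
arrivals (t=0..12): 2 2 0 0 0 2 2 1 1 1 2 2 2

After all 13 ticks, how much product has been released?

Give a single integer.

t=0: arr=2 -> substrate=0 bound=2 product=0
t=1: arr=2 -> substrate=2 bound=2 product=0
t=2: arr=0 -> substrate=0 bound=2 product=2
t=3: arr=0 -> substrate=0 bound=2 product=2
t=4: arr=0 -> substrate=0 bound=0 product=4
t=5: arr=2 -> substrate=0 bound=2 product=4
t=6: arr=2 -> substrate=2 bound=2 product=4
t=7: arr=1 -> substrate=1 bound=2 product=6
t=8: arr=1 -> substrate=2 bound=2 product=6
t=9: arr=1 -> substrate=1 bound=2 product=8
t=10: arr=2 -> substrate=3 bound=2 product=8
t=11: arr=2 -> substrate=3 bound=2 product=10
t=12: arr=2 -> substrate=5 bound=2 product=10

Answer: 10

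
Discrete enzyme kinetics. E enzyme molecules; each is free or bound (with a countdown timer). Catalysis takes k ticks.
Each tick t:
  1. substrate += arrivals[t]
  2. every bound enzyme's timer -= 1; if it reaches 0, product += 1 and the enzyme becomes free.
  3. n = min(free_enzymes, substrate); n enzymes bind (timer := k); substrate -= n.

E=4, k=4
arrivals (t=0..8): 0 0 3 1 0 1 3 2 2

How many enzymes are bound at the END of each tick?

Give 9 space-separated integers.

t=0: arr=0 -> substrate=0 bound=0 product=0
t=1: arr=0 -> substrate=0 bound=0 product=0
t=2: arr=3 -> substrate=0 bound=3 product=0
t=3: arr=1 -> substrate=0 bound=4 product=0
t=4: arr=0 -> substrate=0 bound=4 product=0
t=5: arr=1 -> substrate=1 bound=4 product=0
t=6: arr=3 -> substrate=1 bound=4 product=3
t=7: arr=2 -> substrate=2 bound=4 product=4
t=8: arr=2 -> substrate=4 bound=4 product=4

Answer: 0 0 3 4 4 4 4 4 4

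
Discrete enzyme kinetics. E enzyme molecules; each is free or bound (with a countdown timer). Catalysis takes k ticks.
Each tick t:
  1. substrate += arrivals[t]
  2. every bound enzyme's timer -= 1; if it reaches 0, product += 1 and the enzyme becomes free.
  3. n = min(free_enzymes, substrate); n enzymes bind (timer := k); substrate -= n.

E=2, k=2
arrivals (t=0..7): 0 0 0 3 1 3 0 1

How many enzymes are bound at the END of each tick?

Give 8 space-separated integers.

t=0: arr=0 -> substrate=0 bound=0 product=0
t=1: arr=0 -> substrate=0 bound=0 product=0
t=2: arr=0 -> substrate=0 bound=0 product=0
t=3: arr=3 -> substrate=1 bound=2 product=0
t=4: arr=1 -> substrate=2 bound=2 product=0
t=5: arr=3 -> substrate=3 bound=2 product=2
t=6: arr=0 -> substrate=3 bound=2 product=2
t=7: arr=1 -> substrate=2 bound=2 product=4

Answer: 0 0 0 2 2 2 2 2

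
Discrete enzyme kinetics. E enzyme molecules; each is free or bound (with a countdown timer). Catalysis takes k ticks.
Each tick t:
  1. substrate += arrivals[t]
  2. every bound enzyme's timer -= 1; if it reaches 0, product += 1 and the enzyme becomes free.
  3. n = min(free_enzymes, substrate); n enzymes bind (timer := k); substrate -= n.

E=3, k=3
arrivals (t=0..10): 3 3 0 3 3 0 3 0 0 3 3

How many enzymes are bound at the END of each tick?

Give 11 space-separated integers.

t=0: arr=3 -> substrate=0 bound=3 product=0
t=1: arr=3 -> substrate=3 bound=3 product=0
t=2: arr=0 -> substrate=3 bound=3 product=0
t=3: arr=3 -> substrate=3 bound=3 product=3
t=4: arr=3 -> substrate=6 bound=3 product=3
t=5: arr=0 -> substrate=6 bound=3 product=3
t=6: arr=3 -> substrate=6 bound=3 product=6
t=7: arr=0 -> substrate=6 bound=3 product=6
t=8: arr=0 -> substrate=6 bound=3 product=6
t=9: arr=3 -> substrate=6 bound=3 product=9
t=10: arr=3 -> substrate=9 bound=3 product=9

Answer: 3 3 3 3 3 3 3 3 3 3 3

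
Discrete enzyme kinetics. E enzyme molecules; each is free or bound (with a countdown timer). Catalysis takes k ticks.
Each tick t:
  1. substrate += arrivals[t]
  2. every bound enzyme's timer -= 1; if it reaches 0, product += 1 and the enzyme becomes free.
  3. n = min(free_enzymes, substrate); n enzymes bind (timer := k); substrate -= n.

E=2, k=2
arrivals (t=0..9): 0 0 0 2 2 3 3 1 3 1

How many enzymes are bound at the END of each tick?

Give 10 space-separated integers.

t=0: arr=0 -> substrate=0 bound=0 product=0
t=1: arr=0 -> substrate=0 bound=0 product=0
t=2: arr=0 -> substrate=0 bound=0 product=0
t=3: arr=2 -> substrate=0 bound=2 product=0
t=4: arr=2 -> substrate=2 bound=2 product=0
t=5: arr=3 -> substrate=3 bound=2 product=2
t=6: arr=3 -> substrate=6 bound=2 product=2
t=7: arr=1 -> substrate=5 bound=2 product=4
t=8: arr=3 -> substrate=8 bound=2 product=4
t=9: arr=1 -> substrate=7 bound=2 product=6

Answer: 0 0 0 2 2 2 2 2 2 2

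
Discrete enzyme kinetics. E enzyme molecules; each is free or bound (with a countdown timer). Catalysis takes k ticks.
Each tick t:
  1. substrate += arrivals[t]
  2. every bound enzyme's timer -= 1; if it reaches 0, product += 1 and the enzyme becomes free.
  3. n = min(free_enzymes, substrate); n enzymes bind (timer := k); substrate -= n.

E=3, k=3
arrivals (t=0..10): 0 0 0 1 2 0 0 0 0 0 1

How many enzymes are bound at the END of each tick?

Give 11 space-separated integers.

t=0: arr=0 -> substrate=0 bound=0 product=0
t=1: arr=0 -> substrate=0 bound=0 product=0
t=2: arr=0 -> substrate=0 bound=0 product=0
t=3: arr=1 -> substrate=0 bound=1 product=0
t=4: arr=2 -> substrate=0 bound=3 product=0
t=5: arr=0 -> substrate=0 bound=3 product=0
t=6: arr=0 -> substrate=0 bound=2 product=1
t=7: arr=0 -> substrate=0 bound=0 product=3
t=8: arr=0 -> substrate=0 bound=0 product=3
t=9: arr=0 -> substrate=0 bound=0 product=3
t=10: arr=1 -> substrate=0 bound=1 product=3

Answer: 0 0 0 1 3 3 2 0 0 0 1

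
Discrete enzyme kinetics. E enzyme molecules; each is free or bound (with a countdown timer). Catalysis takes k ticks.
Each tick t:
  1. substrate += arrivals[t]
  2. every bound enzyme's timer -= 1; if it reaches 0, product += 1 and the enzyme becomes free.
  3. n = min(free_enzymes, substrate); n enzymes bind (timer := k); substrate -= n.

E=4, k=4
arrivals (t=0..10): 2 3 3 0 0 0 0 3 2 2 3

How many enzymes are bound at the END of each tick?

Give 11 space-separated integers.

Answer: 2 4 4 4 4 4 4 4 4 4 4

Derivation:
t=0: arr=2 -> substrate=0 bound=2 product=0
t=1: arr=3 -> substrate=1 bound=4 product=0
t=2: arr=3 -> substrate=4 bound=4 product=0
t=3: arr=0 -> substrate=4 bound=4 product=0
t=4: arr=0 -> substrate=2 bound=4 product=2
t=5: arr=0 -> substrate=0 bound=4 product=4
t=6: arr=0 -> substrate=0 bound=4 product=4
t=7: arr=3 -> substrate=3 bound=4 product=4
t=8: arr=2 -> substrate=3 bound=4 product=6
t=9: arr=2 -> substrate=3 bound=4 product=8
t=10: arr=3 -> substrate=6 bound=4 product=8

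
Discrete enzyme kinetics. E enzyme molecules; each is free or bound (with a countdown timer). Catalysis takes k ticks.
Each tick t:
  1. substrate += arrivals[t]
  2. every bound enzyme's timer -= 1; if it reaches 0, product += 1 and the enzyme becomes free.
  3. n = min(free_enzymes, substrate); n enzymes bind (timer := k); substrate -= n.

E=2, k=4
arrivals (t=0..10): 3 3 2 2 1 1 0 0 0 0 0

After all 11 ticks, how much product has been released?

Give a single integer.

t=0: arr=3 -> substrate=1 bound=2 product=0
t=1: arr=3 -> substrate=4 bound=2 product=0
t=2: arr=2 -> substrate=6 bound=2 product=0
t=3: arr=2 -> substrate=8 bound=2 product=0
t=4: arr=1 -> substrate=7 bound=2 product=2
t=5: arr=1 -> substrate=8 bound=2 product=2
t=6: arr=0 -> substrate=8 bound=2 product=2
t=7: arr=0 -> substrate=8 bound=2 product=2
t=8: arr=0 -> substrate=6 bound=2 product=4
t=9: arr=0 -> substrate=6 bound=2 product=4
t=10: arr=0 -> substrate=6 bound=2 product=4

Answer: 4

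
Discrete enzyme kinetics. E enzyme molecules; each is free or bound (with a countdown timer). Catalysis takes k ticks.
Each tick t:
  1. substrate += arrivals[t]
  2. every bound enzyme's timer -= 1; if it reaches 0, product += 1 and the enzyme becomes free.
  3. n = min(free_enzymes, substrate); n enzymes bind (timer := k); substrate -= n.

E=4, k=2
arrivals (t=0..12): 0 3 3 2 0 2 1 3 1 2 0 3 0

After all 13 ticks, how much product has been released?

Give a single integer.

Answer: 17

Derivation:
t=0: arr=0 -> substrate=0 bound=0 product=0
t=1: arr=3 -> substrate=0 bound=3 product=0
t=2: arr=3 -> substrate=2 bound=4 product=0
t=3: arr=2 -> substrate=1 bound=4 product=3
t=4: arr=0 -> substrate=0 bound=4 product=4
t=5: arr=2 -> substrate=0 bound=3 product=7
t=6: arr=1 -> substrate=0 bound=3 product=8
t=7: arr=3 -> substrate=0 bound=4 product=10
t=8: arr=1 -> substrate=0 bound=4 product=11
t=9: arr=2 -> substrate=0 bound=3 product=14
t=10: arr=0 -> substrate=0 bound=2 product=15
t=11: arr=3 -> substrate=0 bound=3 product=17
t=12: arr=0 -> substrate=0 bound=3 product=17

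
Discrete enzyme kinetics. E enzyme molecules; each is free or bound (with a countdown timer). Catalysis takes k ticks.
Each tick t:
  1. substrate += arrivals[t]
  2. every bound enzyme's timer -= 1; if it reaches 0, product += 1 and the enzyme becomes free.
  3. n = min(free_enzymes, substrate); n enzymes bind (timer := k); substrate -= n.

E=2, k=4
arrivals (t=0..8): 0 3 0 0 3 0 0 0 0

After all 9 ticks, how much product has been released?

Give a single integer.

Answer: 2

Derivation:
t=0: arr=0 -> substrate=0 bound=0 product=0
t=1: arr=3 -> substrate=1 bound=2 product=0
t=2: arr=0 -> substrate=1 bound=2 product=0
t=3: arr=0 -> substrate=1 bound=2 product=0
t=4: arr=3 -> substrate=4 bound=2 product=0
t=5: arr=0 -> substrate=2 bound=2 product=2
t=6: arr=0 -> substrate=2 bound=2 product=2
t=7: arr=0 -> substrate=2 bound=2 product=2
t=8: arr=0 -> substrate=2 bound=2 product=2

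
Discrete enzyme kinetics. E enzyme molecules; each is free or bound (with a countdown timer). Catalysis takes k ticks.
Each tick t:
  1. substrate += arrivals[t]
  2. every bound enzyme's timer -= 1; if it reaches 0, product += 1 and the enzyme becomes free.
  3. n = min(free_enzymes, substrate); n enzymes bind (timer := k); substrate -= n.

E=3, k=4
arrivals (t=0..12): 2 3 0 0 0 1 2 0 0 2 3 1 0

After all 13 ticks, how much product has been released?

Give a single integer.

Answer: 8

Derivation:
t=0: arr=2 -> substrate=0 bound=2 product=0
t=1: arr=3 -> substrate=2 bound=3 product=0
t=2: arr=0 -> substrate=2 bound=3 product=0
t=3: arr=0 -> substrate=2 bound=3 product=0
t=4: arr=0 -> substrate=0 bound=3 product=2
t=5: arr=1 -> substrate=0 bound=3 product=3
t=6: arr=2 -> substrate=2 bound=3 product=3
t=7: arr=0 -> substrate=2 bound=3 product=3
t=8: arr=0 -> substrate=0 bound=3 product=5
t=9: arr=2 -> substrate=1 bound=3 product=6
t=10: arr=3 -> substrate=4 bound=3 product=6
t=11: arr=1 -> substrate=5 bound=3 product=6
t=12: arr=0 -> substrate=3 bound=3 product=8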